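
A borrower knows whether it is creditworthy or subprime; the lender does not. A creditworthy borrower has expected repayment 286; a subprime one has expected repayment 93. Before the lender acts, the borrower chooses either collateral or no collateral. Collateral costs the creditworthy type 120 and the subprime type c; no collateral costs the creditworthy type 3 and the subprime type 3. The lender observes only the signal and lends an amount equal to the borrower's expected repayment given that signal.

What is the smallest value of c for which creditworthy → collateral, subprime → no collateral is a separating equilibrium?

196

Under separation: collateral → creditworthy (pays 286); no collateral → subprime (pays 93).
Creditworthy: 286 − 120 = 166 ≥ 93 − 3 = 90. Holds regardless of c. ✓
Subprime: 93 − 3 ≥ 286 − c, so c ≥ 286 − 90 = 196.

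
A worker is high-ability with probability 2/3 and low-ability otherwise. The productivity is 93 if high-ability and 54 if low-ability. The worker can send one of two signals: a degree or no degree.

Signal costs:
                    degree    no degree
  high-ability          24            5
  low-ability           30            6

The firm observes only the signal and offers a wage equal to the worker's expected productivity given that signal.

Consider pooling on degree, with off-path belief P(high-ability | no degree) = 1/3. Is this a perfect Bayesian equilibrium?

No

At the pooled signal (degree) the firm holds the prior 2/3 and pays 2/3·93 + 1/3·54 = 80. Off-path (no degree) belief 1/3 gives 1/3·93 + 2/3·54 = 67.
High-ability: degree gives 80 − 24 = 56; no degree gives 67 − 5 = 62. Deviates. ✗
Low-ability: degree gives 80 − 30 = 50; no degree gives 67 − 6 = 61. Deviates. ✗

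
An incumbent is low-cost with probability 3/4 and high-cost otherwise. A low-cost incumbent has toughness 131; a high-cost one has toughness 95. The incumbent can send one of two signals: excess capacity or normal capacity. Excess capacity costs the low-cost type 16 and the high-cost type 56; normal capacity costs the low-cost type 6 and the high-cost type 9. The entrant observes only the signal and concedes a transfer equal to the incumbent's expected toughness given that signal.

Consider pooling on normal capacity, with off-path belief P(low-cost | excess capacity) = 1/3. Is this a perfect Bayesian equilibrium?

Yes

On the equilibrium path (normal capacity) the entrant holds the prior 3/4 and pays 3/4·131 + 1/4·95 = 122. Off-path (excess capacity) belief 1/3 gives 1/3·131 + 2/3·95 = 107.
Low-cost: normal capacity gives 122 − 6 = 116; excess capacity gives 107 − 16 = 91. Stays. ✓
High-cost: normal capacity gives 122 − 9 = 113; excess capacity gives 107 − 56 = 51. Stays. ✓
Beliefs are Bayes-consistent on-path and both types best-respond.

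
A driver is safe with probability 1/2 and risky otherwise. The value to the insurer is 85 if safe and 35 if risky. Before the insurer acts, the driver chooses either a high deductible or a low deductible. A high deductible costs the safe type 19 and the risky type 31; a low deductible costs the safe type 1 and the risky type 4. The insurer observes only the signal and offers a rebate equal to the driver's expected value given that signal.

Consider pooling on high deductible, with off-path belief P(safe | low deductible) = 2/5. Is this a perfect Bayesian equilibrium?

At the pooled signal (high deductible) the insurer holds the prior 1/2 and pays 1/2·85 + 1/2·35 = 60. Off-path (low deductible) belief 2/5 gives 2/5·85 + 3/5·35 = 55.
Safe: high deductible gives 60 − 19 = 41; low deductible gives 55 − 1 = 54. Deviates. ✗
Risky: high deductible gives 60 − 31 = 29; low deductible gives 55 − 4 = 51. Deviates. ✗

No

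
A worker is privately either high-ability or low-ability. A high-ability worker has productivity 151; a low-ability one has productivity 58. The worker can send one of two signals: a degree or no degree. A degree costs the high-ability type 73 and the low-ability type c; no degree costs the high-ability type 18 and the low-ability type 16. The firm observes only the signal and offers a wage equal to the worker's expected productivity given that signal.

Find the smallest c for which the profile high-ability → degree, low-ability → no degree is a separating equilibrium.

Under separation: degree → high-ability (pays 151); no degree → low-ability (pays 58).
High-ability: 151 − 73 = 78 ≥ 58 − 18 = 40. Holds regardless of c. ✓
Low-ability: 58 − 16 ≥ 151 − c, so c ≥ 151 − 42 = 109.

109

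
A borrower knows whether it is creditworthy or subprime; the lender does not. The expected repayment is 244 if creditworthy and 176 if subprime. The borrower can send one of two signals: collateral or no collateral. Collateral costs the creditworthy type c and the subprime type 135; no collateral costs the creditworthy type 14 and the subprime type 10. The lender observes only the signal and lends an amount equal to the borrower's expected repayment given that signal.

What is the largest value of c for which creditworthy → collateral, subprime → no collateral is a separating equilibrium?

82

Under separation: collateral → creditworthy (pays 244); no collateral → subprime (pays 176).
Subprime: 176 − 10 = 166 ≥ 244 − 135 = 109. Holds regardless of c. ✓
Creditworthy: 244 − c ≥ 176 − 14, so c ≤ 244 − 162 = 82.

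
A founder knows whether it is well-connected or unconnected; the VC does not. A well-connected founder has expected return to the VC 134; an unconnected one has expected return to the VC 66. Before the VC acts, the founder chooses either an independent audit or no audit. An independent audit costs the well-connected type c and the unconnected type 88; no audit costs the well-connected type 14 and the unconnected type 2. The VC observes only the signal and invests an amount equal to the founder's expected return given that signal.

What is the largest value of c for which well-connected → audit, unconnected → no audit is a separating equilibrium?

82

Under separation: audit → well-connected (pays 134); no audit → unconnected (pays 66).
Unconnected: 66 − 2 = 64 ≥ 134 − 88 = 46. Holds regardless of c. ✓
Well-connected: 134 − c ≥ 66 − 14, so c ≤ 134 − 52 = 82.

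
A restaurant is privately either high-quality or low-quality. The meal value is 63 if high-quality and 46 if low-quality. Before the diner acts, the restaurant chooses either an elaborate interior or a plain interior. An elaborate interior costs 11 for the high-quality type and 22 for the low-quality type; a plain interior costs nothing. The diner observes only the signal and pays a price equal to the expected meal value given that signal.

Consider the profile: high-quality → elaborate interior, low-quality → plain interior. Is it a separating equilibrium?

If types separate, elaborate interior earns payment 63 and plain interior earns 46.
High-quality: elaborate interior gives 63 − 11 = 52; plain interior gives 46 − 0 = 46. No deviation. ✓
Low-quality: plain interior gives 46 − 0 = 46; elaborate interior gives 63 − 22 = 41. No deviation. ✓
Neither type gains from mimicking the other.

Yes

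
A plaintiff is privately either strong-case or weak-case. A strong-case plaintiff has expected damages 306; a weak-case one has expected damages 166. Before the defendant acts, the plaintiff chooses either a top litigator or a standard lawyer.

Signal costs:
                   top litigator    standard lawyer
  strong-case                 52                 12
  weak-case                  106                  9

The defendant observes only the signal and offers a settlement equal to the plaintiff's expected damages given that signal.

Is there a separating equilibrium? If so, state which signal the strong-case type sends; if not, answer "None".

None

Try strong-case → top litigator, weak-case → standard lawyer:
  If types separate, top litigator earns payment 306 and standard lawyer earns 166.
  Strong-case: top litigator gives 306 − 52 = 254; standard lawyer gives 166 − 12 = 154. No deviation. ✓
  Weak-case: standard lawyer gives 166 − 9 = 157; top litigator gives 306 − 106 = 200. Would deviate. ✗
Try strong-case → standard lawyer, weak-case → top litigator:
  If types separate, standard lawyer earns payment 306 and top litigator earns 166.
  Strong-case: standard lawyer gives 306 − 12 = 294; top litigator gives 166 − 52 = 114. No deviation. ✓
  Weak-case: top litigator gives 166 − 106 = 60; standard lawyer gives 306 − 9 = 297. Would deviate. ✗
Neither assignment is incentive-compatible.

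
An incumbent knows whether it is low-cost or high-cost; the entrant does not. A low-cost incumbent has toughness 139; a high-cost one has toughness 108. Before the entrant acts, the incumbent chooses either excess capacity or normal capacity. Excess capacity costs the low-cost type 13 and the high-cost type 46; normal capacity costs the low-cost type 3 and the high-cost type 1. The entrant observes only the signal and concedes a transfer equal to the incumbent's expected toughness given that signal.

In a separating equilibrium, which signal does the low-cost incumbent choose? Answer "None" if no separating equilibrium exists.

excess capacity

Try low-cost → excess capacity, high-cost → normal capacity:
  Under separation the entrant infers type exactly: excess capacity → low-cost (pays 139), normal capacity → high-cost (pays 108).
  Low-cost: excess capacity gives 139 − 13 = 126; normal capacity gives 108 − 3 = 105. No deviation. ✓
  High-cost: normal capacity gives 108 − 1 = 107; excess capacity gives 139 − 46 = 93. No deviation. ✓
Both hold — the low-cost type sends excess capacity.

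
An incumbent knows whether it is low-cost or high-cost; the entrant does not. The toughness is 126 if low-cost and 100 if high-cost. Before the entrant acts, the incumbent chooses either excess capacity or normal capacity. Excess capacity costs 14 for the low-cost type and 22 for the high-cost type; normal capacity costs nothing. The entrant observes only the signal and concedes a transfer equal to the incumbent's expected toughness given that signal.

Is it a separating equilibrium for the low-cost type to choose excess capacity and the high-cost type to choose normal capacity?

No

If types separate, excess capacity earns payment 126 and normal capacity earns 100.
Low-cost: excess capacity gives 126 − 14 = 112; normal capacity gives 100 − 0 = 100. No deviation. ✓
High-cost: normal capacity gives 100 − 0 = 100; excess capacity gives 126 − 22 = 104. Would deviate. ✗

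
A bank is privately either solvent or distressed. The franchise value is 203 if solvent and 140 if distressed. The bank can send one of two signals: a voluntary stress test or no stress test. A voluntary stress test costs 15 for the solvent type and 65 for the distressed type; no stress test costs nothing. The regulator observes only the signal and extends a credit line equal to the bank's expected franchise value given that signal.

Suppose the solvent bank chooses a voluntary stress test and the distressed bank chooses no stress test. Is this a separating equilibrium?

Under separation the regulator infers type exactly: stress test → solvent (pays 203), no stress test → distressed (pays 140).
Solvent: stress test gives 203 − 15 = 188; no stress test gives 140 − 0 = 140. No deviation. ✓
Distressed: no stress test gives 140 − 0 = 140; stress test gives 203 − 65 = 138. No deviation. ✓
Neither type gains from mimicking the other.

Yes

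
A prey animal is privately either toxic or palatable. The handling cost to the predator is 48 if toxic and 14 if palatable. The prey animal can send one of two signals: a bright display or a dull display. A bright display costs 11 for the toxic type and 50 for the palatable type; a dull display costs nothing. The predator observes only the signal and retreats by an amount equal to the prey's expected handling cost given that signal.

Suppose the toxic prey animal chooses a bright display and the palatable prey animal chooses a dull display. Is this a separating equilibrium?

Yes

If types separate, bright display earns payment 48 and dull display earns 14.
Toxic: bright display gives 48 − 11 = 37; dull display gives 14 − 0 = 14. No deviation. ✓
Palatable: dull display gives 14 − 0 = 14; bright display gives 48 − 50 = -2. No deviation. ✓
Neither type gains from mimicking the other.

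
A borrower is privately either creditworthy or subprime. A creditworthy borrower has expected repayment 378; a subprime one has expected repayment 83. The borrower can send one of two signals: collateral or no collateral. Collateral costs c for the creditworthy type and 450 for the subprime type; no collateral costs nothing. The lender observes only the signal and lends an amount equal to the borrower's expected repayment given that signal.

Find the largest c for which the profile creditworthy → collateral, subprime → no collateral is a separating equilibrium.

295

Under separation: collateral → creditworthy (pays 378); no collateral → subprime (pays 83).
Subprime: 83 − 0 = 83 ≥ 378 − 450 = -72. Holds regardless of c. ✓
Creditworthy: 378 − c ≥ 83 − 0, so c ≤ 378 − 83 = 295.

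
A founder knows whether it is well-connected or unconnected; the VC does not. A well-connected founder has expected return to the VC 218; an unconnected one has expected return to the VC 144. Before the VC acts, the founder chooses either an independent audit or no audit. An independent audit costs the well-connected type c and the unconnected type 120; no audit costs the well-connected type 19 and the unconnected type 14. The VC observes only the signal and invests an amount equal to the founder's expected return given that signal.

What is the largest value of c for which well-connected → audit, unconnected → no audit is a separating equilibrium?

Under separation: audit → well-connected (pays 218); no audit → unconnected (pays 144).
Unconnected: 144 − 14 = 130 ≥ 218 − 120 = 98. Holds regardless of c. ✓
Well-connected: 218 − c ≥ 144 − 19, so c ≤ 218 − 125 = 93.

93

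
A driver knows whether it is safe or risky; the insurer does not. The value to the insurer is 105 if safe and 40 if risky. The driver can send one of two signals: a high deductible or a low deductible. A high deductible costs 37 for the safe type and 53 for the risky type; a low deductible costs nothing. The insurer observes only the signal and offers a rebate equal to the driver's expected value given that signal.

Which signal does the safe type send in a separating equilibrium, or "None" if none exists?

Try safe → high deductible, risky → low deductible:
  If types separate, high deductible earns payment 105 and low deductible earns 40.
  Safe: high deductible gives 105 − 37 = 68; low deductible gives 40 − 0 = 40. No deviation. ✓
  Risky: low deductible gives 40 − 0 = 40; high deductible gives 105 − 53 = 52. Would deviate. ✗
Try safe → low deductible, risky → high deductible:
  If types separate, low deductible earns payment 105 and high deductible earns 40.
  Safe: low deductible gives 105 − 0 = 105; high deductible gives 40 − 37 = 3. No deviation. ✓
  Risky: high deductible gives 40 − 53 = -13; low deductible gives 105 − 0 = 105. Would deviate. ✗
Neither assignment is incentive-compatible.

None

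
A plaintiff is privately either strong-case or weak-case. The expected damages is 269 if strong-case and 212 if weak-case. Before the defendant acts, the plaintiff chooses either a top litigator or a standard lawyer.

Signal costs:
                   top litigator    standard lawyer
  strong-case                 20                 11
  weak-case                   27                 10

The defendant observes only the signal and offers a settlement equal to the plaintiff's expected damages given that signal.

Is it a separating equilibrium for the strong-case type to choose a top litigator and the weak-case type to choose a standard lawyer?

Under separation the defendant infers type exactly: top litigator → strong-case (pays 269), standard lawyer → weak-case (pays 212).
Strong-case: top litigator gives 269 − 20 = 249; standard lawyer gives 212 − 11 = 201. No deviation. ✓
Weak-case: standard lawyer gives 212 − 10 = 202; top litigator gives 269 − 27 = 242. Would deviate. ✗

No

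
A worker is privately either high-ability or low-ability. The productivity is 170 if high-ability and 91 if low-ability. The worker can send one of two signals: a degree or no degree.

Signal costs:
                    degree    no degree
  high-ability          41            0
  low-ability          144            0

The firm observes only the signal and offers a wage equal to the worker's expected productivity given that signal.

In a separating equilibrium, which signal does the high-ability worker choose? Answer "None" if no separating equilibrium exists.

Try high-ability → degree, low-ability → no degree:
  If types separate, degree earns payment 170 and no degree earns 91.
  High-ability: degree gives 170 − 41 = 129; no degree gives 91 − 0 = 91. No deviation. ✓
  Low-ability: no degree gives 91 − 0 = 91; degree gives 170 − 144 = 26. No deviation. ✓
Both hold — the high-ability type sends degree.

degree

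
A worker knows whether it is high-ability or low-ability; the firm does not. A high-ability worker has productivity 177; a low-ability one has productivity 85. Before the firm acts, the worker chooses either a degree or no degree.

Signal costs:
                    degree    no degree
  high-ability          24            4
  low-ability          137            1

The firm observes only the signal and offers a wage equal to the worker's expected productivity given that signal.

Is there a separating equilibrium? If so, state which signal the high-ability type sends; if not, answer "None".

Try high-ability → degree, low-ability → no degree:
  If types separate, degree earns payment 177 and no degree earns 85.
  High-ability: degree gives 177 − 24 = 153; no degree gives 85 − 4 = 81. No deviation. ✓
  Low-ability: no degree gives 85 − 1 = 84; degree gives 177 − 137 = 40. No deviation. ✓
Both hold — the high-ability type sends degree.

degree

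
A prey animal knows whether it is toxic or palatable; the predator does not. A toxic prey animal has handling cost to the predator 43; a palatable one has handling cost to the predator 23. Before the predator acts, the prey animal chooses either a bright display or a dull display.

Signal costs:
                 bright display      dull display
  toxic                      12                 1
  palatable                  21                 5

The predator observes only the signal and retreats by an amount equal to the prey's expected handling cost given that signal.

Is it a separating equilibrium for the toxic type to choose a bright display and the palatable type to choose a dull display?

If types separate, bright display earns payment 43 and dull display earns 23.
Toxic: bright display gives 43 − 12 = 31; dull display gives 23 − 1 = 22. No deviation. ✓
Palatable: dull display gives 23 − 5 = 18; bright display gives 43 − 21 = 22. Would deviate. ✗

No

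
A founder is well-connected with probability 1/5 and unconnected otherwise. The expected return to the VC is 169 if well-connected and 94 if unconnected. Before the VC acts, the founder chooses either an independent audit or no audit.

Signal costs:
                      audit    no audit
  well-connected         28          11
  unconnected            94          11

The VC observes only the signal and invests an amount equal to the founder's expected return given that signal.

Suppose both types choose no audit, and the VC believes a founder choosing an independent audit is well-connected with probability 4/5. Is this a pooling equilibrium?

No

At the pooled signal (no audit) the VC holds the prior 1/5 and pays 1/5·169 + 4/5·94 = 109. Off-path (audit) belief 4/5 gives 4/5·169 + 1/5·94 = 154.
Well-connected: no audit gives 109 − 11 = 98; audit gives 154 − 28 = 126. Deviates. ✗
Unconnected: no audit gives 109 − 11 = 98; audit gives 154 − 94 = 60. Stays. ✓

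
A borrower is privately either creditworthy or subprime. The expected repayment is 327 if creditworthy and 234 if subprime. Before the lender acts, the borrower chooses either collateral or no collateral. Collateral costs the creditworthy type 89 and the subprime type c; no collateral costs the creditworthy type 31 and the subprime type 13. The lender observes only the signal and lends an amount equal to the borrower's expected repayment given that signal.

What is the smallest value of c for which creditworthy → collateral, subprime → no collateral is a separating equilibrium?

106

Under separation: collateral → creditworthy (pays 327); no collateral → subprime (pays 234).
Creditworthy: 327 − 89 = 238 ≥ 234 − 31 = 203. Holds regardless of c. ✓
Subprime: 234 − 13 ≥ 327 − c, so c ≥ 327 − 221 = 106.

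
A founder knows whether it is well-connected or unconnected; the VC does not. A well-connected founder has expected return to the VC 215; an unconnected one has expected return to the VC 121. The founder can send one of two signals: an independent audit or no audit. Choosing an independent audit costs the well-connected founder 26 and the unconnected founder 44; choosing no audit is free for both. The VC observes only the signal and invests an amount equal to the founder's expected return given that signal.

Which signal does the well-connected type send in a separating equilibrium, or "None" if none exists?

Try well-connected → audit, unconnected → no audit:
  If types separate, audit earns payment 215 and no audit earns 121.
  Well-connected: audit gives 215 − 26 = 189; no audit gives 121 − 0 = 121. No deviation. ✓
  Unconnected: no audit gives 121 − 0 = 121; audit gives 215 − 44 = 171. Would deviate. ✗
Try well-connected → no audit, unconnected → audit:
  If types separate, no audit earns payment 215 and audit earns 121.
  Well-connected: no audit gives 215 − 0 = 215; audit gives 121 − 26 = 95. No deviation. ✓
  Unconnected: audit gives 121 − 44 = 77; no audit gives 215 − 0 = 215. Would deviate. ✗
Neither assignment is incentive-compatible.

None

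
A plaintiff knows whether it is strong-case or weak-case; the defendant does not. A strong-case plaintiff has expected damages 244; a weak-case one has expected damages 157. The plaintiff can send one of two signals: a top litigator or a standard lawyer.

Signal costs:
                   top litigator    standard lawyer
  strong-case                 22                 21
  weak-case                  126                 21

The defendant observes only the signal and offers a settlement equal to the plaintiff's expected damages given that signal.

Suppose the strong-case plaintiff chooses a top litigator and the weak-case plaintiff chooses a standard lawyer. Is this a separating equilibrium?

Yes

If types separate, top litigator earns payment 244 and standard lawyer earns 157.
Strong-case: top litigator gives 244 − 22 = 222; standard lawyer gives 157 − 21 = 136. No deviation. ✓
Weak-case: standard lawyer gives 157 − 21 = 136; top litigator gives 244 − 126 = 118. No deviation. ✓
Neither type gains from mimicking the other.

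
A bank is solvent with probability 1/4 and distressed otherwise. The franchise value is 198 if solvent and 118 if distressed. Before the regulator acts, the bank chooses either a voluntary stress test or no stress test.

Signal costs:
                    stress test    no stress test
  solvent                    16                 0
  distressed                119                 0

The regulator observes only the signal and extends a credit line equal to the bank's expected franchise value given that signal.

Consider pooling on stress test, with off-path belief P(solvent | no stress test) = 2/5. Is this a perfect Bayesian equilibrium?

At the pooled signal (stress test) the regulator holds the prior 1/4 and pays 1/4·198 + 3/4·118 = 138. Off-path (no stress test) belief 2/5 gives 2/5·198 + 3/5·118 = 150.
Solvent: stress test gives 138 − 16 = 122; no stress test gives 150 − 0 = 150. Deviates. ✗
Distressed: stress test gives 138 − 119 = 19; no stress test gives 150 − 0 = 150. Deviates. ✗

No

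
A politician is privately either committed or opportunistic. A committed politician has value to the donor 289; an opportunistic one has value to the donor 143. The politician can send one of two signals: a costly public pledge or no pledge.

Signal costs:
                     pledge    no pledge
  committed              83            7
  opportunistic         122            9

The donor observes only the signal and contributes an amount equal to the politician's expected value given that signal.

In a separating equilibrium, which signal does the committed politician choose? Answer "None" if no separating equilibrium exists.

None

Try committed → pledge, opportunistic → no pledge:
  Under separation the donor infers type exactly: pledge → committed (pays 289), no pledge → opportunistic (pays 143).
  Committed: pledge gives 289 − 83 = 206; no pledge gives 143 − 7 = 136. No deviation. ✓
  Opportunistic: no pledge gives 143 − 9 = 134; pledge gives 289 − 122 = 167. Would deviate. ✗
Try committed → no pledge, opportunistic → pledge:
  Under separation the donor infers type exactly: no pledge → committed (pays 289), pledge → opportunistic (pays 143).
  Committed: no pledge gives 289 − 7 = 282; pledge gives 143 − 83 = 60. No deviation. ✓
  Opportunistic: pledge gives 143 − 122 = 21; no pledge gives 289 − 9 = 280. Would deviate. ✗
Neither assignment is incentive-compatible.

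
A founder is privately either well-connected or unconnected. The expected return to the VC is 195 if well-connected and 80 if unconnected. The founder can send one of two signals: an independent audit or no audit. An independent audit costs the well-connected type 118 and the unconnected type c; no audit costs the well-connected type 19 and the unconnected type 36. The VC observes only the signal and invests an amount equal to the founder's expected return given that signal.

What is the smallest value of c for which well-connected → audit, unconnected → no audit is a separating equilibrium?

Under separation: audit → well-connected (pays 195); no audit → unconnected (pays 80).
Well-connected: 195 − 118 = 77 ≥ 80 − 19 = 61. Holds regardless of c. ✓
Unconnected: 80 − 36 ≥ 195 − c, so c ≥ 195 − 44 = 151.

151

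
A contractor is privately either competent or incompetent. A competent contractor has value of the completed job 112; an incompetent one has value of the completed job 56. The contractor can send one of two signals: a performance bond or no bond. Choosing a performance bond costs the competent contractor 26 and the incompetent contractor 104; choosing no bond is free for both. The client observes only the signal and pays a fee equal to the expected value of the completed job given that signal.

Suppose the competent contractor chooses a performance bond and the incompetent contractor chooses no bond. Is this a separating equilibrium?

Under separation the client infers type exactly: bond → competent (pays 112), no bond → incompetent (pays 56).
Competent: bond gives 112 − 26 = 86; no bond gives 56 − 0 = 56. No deviation. ✓
Incompetent: no bond gives 56 − 0 = 56; bond gives 112 − 104 = 8. No deviation. ✓
Both incentive constraints hold.

Yes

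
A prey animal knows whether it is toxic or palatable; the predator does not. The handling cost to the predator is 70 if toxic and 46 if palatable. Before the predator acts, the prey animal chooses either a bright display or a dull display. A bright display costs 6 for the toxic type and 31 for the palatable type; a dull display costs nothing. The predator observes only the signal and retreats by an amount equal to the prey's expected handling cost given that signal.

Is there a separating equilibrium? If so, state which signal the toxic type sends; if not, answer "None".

Try toxic → bright display, palatable → dull display:
  Under separation the predator infers type exactly: bright display → toxic (pays 70), dull display → palatable (pays 46).
  Toxic: bright display gives 70 − 6 = 64; dull display gives 46 − 0 = 46. No deviation. ✓
  Palatable: dull display gives 46 − 0 = 46; bright display gives 70 − 31 = 39. No deviation. ✓
Both hold — the toxic type sends bright display.

bright display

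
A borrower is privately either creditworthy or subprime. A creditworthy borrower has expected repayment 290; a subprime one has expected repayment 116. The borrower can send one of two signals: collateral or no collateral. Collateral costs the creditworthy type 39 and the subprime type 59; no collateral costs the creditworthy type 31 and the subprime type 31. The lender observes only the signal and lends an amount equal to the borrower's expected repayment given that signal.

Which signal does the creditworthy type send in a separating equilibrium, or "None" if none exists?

Try creditworthy → collateral, subprime → no collateral:
  If types separate, collateral earns payment 290 and no collateral earns 116.
  Creditworthy: collateral gives 290 − 39 = 251; no collateral gives 116 − 31 = 85. No deviation. ✓
  Subprime: no collateral gives 116 − 31 = 85; collateral gives 290 − 59 = 231. Would deviate. ✗
Try creditworthy → no collateral, subprime → collateral:
  If types separate, no collateral earns payment 290 and collateral earns 116.
  Creditworthy: no collateral gives 290 − 31 = 259; collateral gives 116 − 39 = 77. No deviation. ✓
  Subprime: collateral gives 116 − 59 = 57; no collateral gives 290 − 31 = 259. Would deviate. ✗
Neither assignment is incentive-compatible.

None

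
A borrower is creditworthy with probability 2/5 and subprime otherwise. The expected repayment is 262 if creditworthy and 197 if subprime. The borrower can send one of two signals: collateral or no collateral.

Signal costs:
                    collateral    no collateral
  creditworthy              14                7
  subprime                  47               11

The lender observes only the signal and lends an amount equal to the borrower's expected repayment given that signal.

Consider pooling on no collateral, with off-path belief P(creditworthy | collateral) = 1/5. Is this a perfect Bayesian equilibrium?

On the equilibrium path (no collateral) the lender holds the prior 2/5 and pays 2/5·262 + 3/5·197 = 223. Off-path (collateral) belief 1/5 gives 1/5·262 + 4/5·197 = 210.
Creditworthy: no collateral gives 223 − 7 = 216; collateral gives 210 − 14 = 196. Stays. ✓
Subprime: no collateral gives 223 − 11 = 212; collateral gives 210 − 47 = 163. Stays. ✓
Beliefs are Bayes-consistent on-path and both types best-respond.

Yes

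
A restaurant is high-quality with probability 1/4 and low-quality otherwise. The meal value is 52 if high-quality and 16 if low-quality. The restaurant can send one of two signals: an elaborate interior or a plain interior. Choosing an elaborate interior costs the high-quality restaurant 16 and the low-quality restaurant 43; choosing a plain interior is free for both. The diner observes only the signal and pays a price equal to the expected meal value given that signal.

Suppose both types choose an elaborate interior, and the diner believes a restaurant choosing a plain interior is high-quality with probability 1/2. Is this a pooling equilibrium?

On the equilibrium path (elaborate interior) the diner holds the prior 1/4 and pays 1/4·52 + 3/4·16 = 25. Off-path (plain interior) belief 1/2 gives 1/2·52 + 1/2·16 = 34.
High-quality: elaborate interior gives 25 − 16 = 9; plain interior gives 34 − 0 = 34. Deviates. ✗
Low-quality: elaborate interior gives 25 − 43 = -18; plain interior gives 34 − 0 = 34. Deviates. ✗

No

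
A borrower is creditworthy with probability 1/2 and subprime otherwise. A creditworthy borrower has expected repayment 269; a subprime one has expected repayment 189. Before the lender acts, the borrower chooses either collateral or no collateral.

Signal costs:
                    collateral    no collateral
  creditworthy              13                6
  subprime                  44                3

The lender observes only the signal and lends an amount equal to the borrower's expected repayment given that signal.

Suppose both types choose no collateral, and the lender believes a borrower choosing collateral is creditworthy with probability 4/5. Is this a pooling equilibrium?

At the pooled signal (no collateral) the lender holds the prior 1/2 and pays 1/2·269 + 1/2·189 = 229. Off-path (collateral) belief 4/5 gives 4/5·269 + 1/5·189 = 253.
Creditworthy: no collateral gives 229 − 6 = 223; collateral gives 253 − 13 = 240. Deviates. ✗
Subprime: no collateral gives 229 − 3 = 226; collateral gives 253 − 44 = 209. Stays. ✓

No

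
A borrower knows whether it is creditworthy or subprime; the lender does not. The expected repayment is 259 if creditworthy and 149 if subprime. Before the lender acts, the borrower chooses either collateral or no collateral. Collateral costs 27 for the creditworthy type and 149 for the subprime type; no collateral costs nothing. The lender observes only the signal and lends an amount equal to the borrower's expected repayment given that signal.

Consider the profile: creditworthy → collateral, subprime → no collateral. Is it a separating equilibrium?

Yes

Under separation the lender infers type exactly: collateral → creditworthy (pays 259), no collateral → subprime (pays 149).
Creditworthy: collateral gives 259 − 27 = 232; no collateral gives 149 − 0 = 149. No deviation. ✓
Subprime: no collateral gives 149 − 0 = 149; collateral gives 259 − 149 = 110. No deviation. ✓
Neither type gains from mimicking the other.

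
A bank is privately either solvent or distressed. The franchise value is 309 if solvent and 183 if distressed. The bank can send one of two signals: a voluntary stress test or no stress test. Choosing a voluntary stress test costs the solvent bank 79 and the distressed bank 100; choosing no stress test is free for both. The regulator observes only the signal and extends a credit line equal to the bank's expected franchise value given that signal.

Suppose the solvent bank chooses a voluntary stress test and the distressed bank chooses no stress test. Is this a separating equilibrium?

No

If types separate, stress test earns payment 309 and no stress test earns 183.
Solvent: stress test gives 309 − 79 = 230; no stress test gives 183 − 0 = 183. No deviation. ✓
Distressed: no stress test gives 183 − 0 = 183; stress test gives 309 − 100 = 209. Would deviate. ✗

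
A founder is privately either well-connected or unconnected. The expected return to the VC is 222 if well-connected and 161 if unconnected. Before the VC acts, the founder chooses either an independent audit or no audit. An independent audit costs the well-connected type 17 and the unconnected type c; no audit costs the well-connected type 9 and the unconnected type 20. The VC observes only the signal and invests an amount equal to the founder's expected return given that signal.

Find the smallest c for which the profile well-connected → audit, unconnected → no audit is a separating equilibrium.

Under separation: audit → well-connected (pays 222); no audit → unconnected (pays 161).
Well-connected: 222 − 17 = 205 ≥ 161 − 9 = 152. Holds regardless of c. ✓
Unconnected: 161 − 20 ≥ 222 − c, so c ≥ 222 − 141 = 81.

81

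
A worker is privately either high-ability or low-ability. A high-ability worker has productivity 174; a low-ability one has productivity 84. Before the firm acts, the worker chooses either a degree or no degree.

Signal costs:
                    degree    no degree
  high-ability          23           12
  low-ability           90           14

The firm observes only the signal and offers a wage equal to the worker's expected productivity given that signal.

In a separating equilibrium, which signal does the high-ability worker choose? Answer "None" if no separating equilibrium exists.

Try high-ability → degree, low-ability → no degree:
  If types separate, degree earns payment 174 and no degree earns 84.
  High-ability: degree gives 174 − 23 = 151; no degree gives 84 − 12 = 72. No deviation. ✓
  Low-ability: no degree gives 84 − 14 = 70; degree gives 174 − 90 = 84. Would deviate. ✗
Try high-ability → no degree, low-ability → degree:
  If types separate, no degree earns payment 174 and degree earns 84.
  High-ability: no degree gives 174 − 12 = 162; degree gives 84 − 23 = 61. No deviation. ✓
  Low-ability: degree gives 84 − 90 = -6; no degree gives 174 − 14 = 160. Would deviate. ✗
Neither assignment is incentive-compatible.

None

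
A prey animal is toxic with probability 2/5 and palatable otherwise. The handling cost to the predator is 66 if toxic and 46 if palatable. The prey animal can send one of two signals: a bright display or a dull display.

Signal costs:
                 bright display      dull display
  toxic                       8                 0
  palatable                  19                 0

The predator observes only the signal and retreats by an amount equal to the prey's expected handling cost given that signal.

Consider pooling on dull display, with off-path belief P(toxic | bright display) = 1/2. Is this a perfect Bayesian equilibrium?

On the equilibrium path (dull display) the predator holds the prior 2/5 and pays 2/5·66 + 3/5·46 = 54. Off-path (bright display) belief 1/2 gives 1/2·66 + 1/2·46 = 56.
Toxic: dull display gives 54 − 0 = 54; bright display gives 56 − 8 = 48. Stays. ✓
Palatable: dull display gives 54 − 0 = 54; bright display gives 56 − 19 = 37. Stays. ✓
Beliefs are Bayes-consistent on-path and both types best-respond.

Yes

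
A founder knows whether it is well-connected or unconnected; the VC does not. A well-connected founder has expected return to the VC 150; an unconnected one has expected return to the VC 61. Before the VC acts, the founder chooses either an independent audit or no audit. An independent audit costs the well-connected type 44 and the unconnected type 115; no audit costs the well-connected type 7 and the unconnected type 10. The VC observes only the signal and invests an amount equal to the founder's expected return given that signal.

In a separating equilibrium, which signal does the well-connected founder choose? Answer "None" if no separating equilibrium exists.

Try well-connected → audit, unconnected → no audit:
  Under separation the VC infers type exactly: audit → well-connected (pays 150), no audit → unconnected (pays 61).
  Well-connected: audit gives 150 − 44 = 106; no audit gives 61 − 7 = 54. No deviation. ✓
  Unconnected: no audit gives 61 − 10 = 51; audit gives 150 − 115 = 35. No deviation. ✓
Both hold — the well-connected type sends audit.

audit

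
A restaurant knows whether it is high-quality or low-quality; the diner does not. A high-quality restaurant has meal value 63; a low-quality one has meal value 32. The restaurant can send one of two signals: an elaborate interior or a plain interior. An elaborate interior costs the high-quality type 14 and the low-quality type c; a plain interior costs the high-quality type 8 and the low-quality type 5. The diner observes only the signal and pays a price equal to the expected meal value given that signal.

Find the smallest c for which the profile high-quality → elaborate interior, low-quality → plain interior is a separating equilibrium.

Under separation: elaborate interior → high-quality (pays 63); plain interior → low-quality (pays 32).
High-quality: 63 − 14 = 49 ≥ 32 − 8 = 24. Holds regardless of c. ✓
Low-quality: 32 − 5 ≥ 63 − c, so c ≥ 63 − 27 = 36.

36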